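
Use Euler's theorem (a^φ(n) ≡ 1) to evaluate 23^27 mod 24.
By Euler: 23^{8} ≡ 1 (mod 24) since gcd(23, 24) = 1. 27 = 3×8 + 3. So 23^{27} ≡ 23^{3} ≡ 23 (mod 24)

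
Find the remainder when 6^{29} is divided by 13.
By Fermat: 6^{12} ≡ 1 (mod 13). 29 = 2×12 + 5. So 6^{29} ≡ 6^{5} ≡ 2 (mod 13)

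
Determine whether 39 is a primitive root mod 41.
39^{20} ≡ 1 (mod 41) and 20 < 40, so ord_41(39) = 20 ≠ 40 and 39 is not a primitive root.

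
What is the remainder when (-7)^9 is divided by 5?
Using Fermat: (-7)^{4} ≡ 1 (mod 5). 9 ≡ 1 (mod 4). So (-7)^{9} ≡ (-7)^{1} ≡ 3 (mod 5)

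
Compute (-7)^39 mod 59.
By repeated squaring mod 59: (-7)^{1}≡52, (-7)^{2}≡49, (-7)^{4}≡41, (-7)^{8}≡29, (-7)^{16}≡15, (-7)^{32}≡48. Then (-7)^{39} = (-7)^{32+4+2+1} ≡ 48 × 41 × 49 × 52 ≡ 54 mod 59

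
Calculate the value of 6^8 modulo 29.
By repeated squaring mod 29: 6^{1}≡6, 6^{2}≡7, 6^{4}≡20, 6^{8}≡23. So 6^{8} ≡ 23 mod 29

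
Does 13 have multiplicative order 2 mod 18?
Powers of 13 mod 18: 13^1≡13, 13^2≡7, 13^3≡1. 13^2≡7≢1, so ord ≠ 2. No, the actual order is 3.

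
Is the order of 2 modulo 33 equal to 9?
Powers of 2 mod 33: 2^1≡2, 2^2≡4, 2^3≡8, 2^4≡16, 2^5≡32, 2^6≡31, 2^7≡29, 2^8≡25, 2^9≡17, 2^10≡1. 2^9≡17≢1, so ord ≠ 9. No, the actual order is 10.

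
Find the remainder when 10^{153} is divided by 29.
By Fermat: 10^{28} ≡ 1 (mod 29). 153 = 5×28 + 13. So 10^{153} ≡ 10^{13} ≡ 26 (mod 29)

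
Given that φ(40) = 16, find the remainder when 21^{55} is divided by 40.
By Euler: 21^{16} ≡ 1 mod 40 since gcd(21, 40) = 1. 55 = 3×16 + 7. So 21^{55} ≡ 21^{7} ≡ 21 mod 40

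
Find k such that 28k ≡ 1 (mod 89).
Since 89 is prime, by Fermat 28^(-1) ≡ 28^{87} ≡ 35 (mod 89). Verify: 28 × 35 = 980 ≡ 1 (mod 89)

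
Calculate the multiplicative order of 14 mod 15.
Powers of 14 mod 15: 14^1≡14, 14^2≡1. So the order of 14 is 2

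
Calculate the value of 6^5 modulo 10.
By repeated squaring (mod 10): 6^{1}≡6, 6^{2}≡6, 6^{4}≡6. Then 6^{5} = 6^{4+1} ≡ 6 × 6 ≡ 6 (mod 10)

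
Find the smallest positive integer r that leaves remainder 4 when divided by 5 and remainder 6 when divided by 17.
M = 5 × 17 = 85. M₁ = 17, y₁ ≡ 3 (mod 5). M₂ = 5, y₂ ≡ 7 (mod 17). r = 4×17×3 + 6×5×7 ≡ 74 (mod 85)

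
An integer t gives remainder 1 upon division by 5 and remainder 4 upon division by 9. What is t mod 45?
M = 5 × 9 = 45. M₁ = 9, y₁ ≡ 4 mod 5. M₂ = 5, y₂ ≡ 2 mod 9. t = 1×9×4 + 4×5×2 ≡ 31 mod 45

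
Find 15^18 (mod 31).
By repeated squaring (mod 31): 15^{1}≡15, 15^{2}≡8, 15^{4}≡2, 15^{8}≡4, 15^{16}≡16. Then 15^{18} = 15^{16+2} ≡ 16 × 8 ≡ 4 (mod 31)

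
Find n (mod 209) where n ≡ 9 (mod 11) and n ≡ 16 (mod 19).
M = 11 × 19 = 209. M₁ = 19, y₁ ≡ 7 (mod 11). M₂ = 11, y₂ ≡ 7 (mod 19). n = 9×19×7 + 16×11×7 ≡ 130 (mod 209)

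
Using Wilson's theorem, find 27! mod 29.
(28)! = (27)! × (28) ≡ -1 mod 29. So (27)! ≡ -1 × (28)^(-1) ≡ (-1)×(-1) = 1 mod 29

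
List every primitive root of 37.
There are φ(36) = 12 primitive roots mod 37: {2, 5, 13, 15, 17, 18, 19, 20, 22, 24, 32, 35}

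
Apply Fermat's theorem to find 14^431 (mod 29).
By Fermat: 14^{28} ≡ 1 (mod 29). 431 ≡ 11 (mod 28). So 14^{431} ≡ 14^{11} ≡ 8 (mod 29)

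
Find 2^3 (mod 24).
2^{3} = 8 ≡ 8 (mod 24)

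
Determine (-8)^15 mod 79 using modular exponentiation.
By repeated squaring (mod 79): (-8)^{1}≡71, (-8)^{2}≡64, (-8)^{4}≡67, (-8)^{8}≡65. Then (-8)^{15} = (-8)^{8+4+2+1} ≡ 65 × 67 × 64 × 71 ≡ 15 (mod 79)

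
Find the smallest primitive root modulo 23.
g = 5. Powers: [5, 2, 10, 4, 20, 8, ...] generates all 22 non-zero residues.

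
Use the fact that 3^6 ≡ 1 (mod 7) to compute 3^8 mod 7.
By Fermat: 3^{6} ≡ 1 (mod 7). So 3^{8} = 3^{6} · 3^{2} ≡ 3^{2} ≡ 2 (mod 7)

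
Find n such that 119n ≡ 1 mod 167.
Since 167 is prime, by Fermat 119^(-1) ≡ 119^{165} ≡ 80 mod 167. Verify: 119 × 80 = 9520 ≡ 1 mod 167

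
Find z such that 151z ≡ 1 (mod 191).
Since 191 is prime, by Fermat 151^(-1) ≡ 151^{189} ≡ 148 (mod 191). Verify: 151 × 148 = 22348 ≡ 1 (mod 191)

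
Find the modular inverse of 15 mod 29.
Since 29 is prime, by Fermat 15^(-1) ≡ 15^{27} ≡ 2 (mod 29). Verify: 15 × 2 = 30 ≡ 1 (mod 29)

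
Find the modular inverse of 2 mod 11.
Since 11 is prime, by Fermat 2^(-1) ≡ 2^{9} ≡ 6 mod 11. Verify: 2 × 6 = 12 ≡ 1 mod 11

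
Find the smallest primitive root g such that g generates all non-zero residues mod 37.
g = 2. Powers: [2, 4, 8, 16, 32, 27, 17, 34, 31, ...] generates all 36 non-zero residues.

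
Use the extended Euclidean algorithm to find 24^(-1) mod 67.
Extended GCD: 24(14) + 67(-5) = 1. So 24^(-1) ≡ 14 mod 67. Verify: 24 × 14 = 336 ≡ 1 mod 67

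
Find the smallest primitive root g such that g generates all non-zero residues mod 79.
g = 3. Powers: [3, 9, 27, 2, 6, 18, ...] generates all 78 non-zero residues.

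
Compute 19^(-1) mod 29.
Since 29 is prime, by Fermat 19^(-1) ≡ 19^{27} ≡ 26 mod 29. Verify: 19 × 26 = 494 ≡ 1 mod 29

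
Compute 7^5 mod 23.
By repeated squaring (mod 23): 7^{1}≡7, 7^{2}≡3, 7^{4}≡9. Then 7^{5} = 7^{4+1} ≡ 9 × 7 ≡ 17 (mod 23)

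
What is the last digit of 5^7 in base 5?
By repeated squaring (mod 5): 5^{1}≡0, 5^{2}≡0, 5^{4}≡0. Then 5^{7} = 5^{4+2+1} ≡ 0 × 0 × 0 ≡ 0 (mod 5)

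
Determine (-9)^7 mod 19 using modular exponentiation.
By repeated squaring (mod 19): (-9)^{1}≡10, (-9)^{2}≡5, (-9)^{4}≡6. Then (-9)^{7} = (-9)^{4+2+1} ≡ 6 × 5 × 10 ≡ 15 (mod 19)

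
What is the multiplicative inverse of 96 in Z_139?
Since 139 is prime, by Fermat 96^(-1) ≡ 96^{137} ≡ 42 mod 139. Verify: 96 × 42 = 4032 ≡ 1 mod 139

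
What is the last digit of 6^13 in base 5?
Using Fermat: 6^{4} ≡ 1 (mod 5). 13 ≡ 1 (mod 4). So 6^{13} ≡ 6^{1} ≡ 1 (mod 5)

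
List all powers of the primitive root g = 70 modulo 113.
70^1, 70^2, ..., 70^{112} mod 113: [70, 41, 45, 99, 37, 104, 48, 83, 47, 13, 6, 81, 20, 44, 29, 109, 59, 62, 46, 56, 78, 36, 34, 7, 38, 61, 89, 15, 33, 50, 110, 16, 103, 91, 42, 2, 27, 82, 90, 85, 74, 95, 96, 53, 94, 26, 12, 49, 40, 88, 58, 105, 5, 11, 92, 112, 43, 72, 68, 14, 76, 9, 65, 30, 66, 100, 107, 32, 93, 69, 84, 4, 54, 51, 67, 57, 35, 77, 79, 106, 75, 52, 24, 98, 80, 63, 3, 97, 10, 22, 71, 111, 86, 31, 23, 28, 39, 18, 17, 60, 19, 87, 101, 64, 73, 25, 55, 8, 108, 102, 21, 1]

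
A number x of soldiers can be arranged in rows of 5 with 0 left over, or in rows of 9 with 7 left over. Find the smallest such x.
M = 5 × 9 = 45. M₁ = 9, y₁ ≡ 4 (mod 5). M₂ = 5, y₂ ≡ 2 (mod 9). x = 0×9×4 + 7×5×2 ≡ 25 (mod 45)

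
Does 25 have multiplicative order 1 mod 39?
Powers of 25 mod 39: 25^1≡25, 25^2≡1. 25^1≡25≢1, so ord ≠ 1. No, the actual order is 2.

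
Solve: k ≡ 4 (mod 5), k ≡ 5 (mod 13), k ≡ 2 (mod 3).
M = 5 × 13 × 3 = 195. M₁ = 39, y₁ ≡ 4 (mod 5). M₂ = 15, y₂ ≡ 7 (mod 13). M₃ = 65, y₃ ≡ 2 (mod 3). k = 4×39×4 + 5×15×7 + 2×65×2 ≡ 44 (mod 195)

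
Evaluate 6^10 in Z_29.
By repeated squaring (mod 29): 6^{1}≡6, 6^{2}≡7, 6^{4}≡20, 6^{8}≡23. Then 6^{10} = 6^{8+2} ≡ 23 × 7 ≡ 16 (mod 29)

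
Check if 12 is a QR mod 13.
By Euler's criterion: 12^{6} ≡ 1 (mod 13). Since this equals 1, 12 is a QR.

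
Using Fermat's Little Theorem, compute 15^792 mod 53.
By Fermat: 15^{52} ≡ 1 mod 53. 792 ≡ 12 mod 52. So 15^{792} ≡ 15^{12} ≡ 46 mod 53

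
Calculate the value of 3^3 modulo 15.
3^{3} = 27 ≡ 12 mod 15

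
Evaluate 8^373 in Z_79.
Using Fermat: 8^{78} ≡ 1 (mod 79). 373 ≡ 61 (mod 78). So 8^{373} ≡ 8^{61} ≡ 46 (mod 79)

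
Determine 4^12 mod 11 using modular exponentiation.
Using Fermat: 4^{10} ≡ 1 (mod 11). 12 ≡ 2 (mod 10). So 4^{12} ≡ 4^{2} ≡ 5 (mod 11)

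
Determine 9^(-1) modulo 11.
Since 11 is prime, by Fermat 9^(-1) ≡ 9^{9} ≡ 5 (mod 11). Verify: 9 × 5 = 45 ≡ 1 (mod 11)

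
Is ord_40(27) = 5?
Powers of 27 mod 40: 27^1≡27, 27^2≡9, 27^3≡3, 27^4≡1. Already 27^4≡1, so the order is 4 < 5. No, the actual order is 4.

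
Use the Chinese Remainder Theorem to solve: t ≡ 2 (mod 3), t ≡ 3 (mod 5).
M = 3 × 5 = 15. M₁ = 5, y₁ ≡ 2 (mod 3). M₂ = 3, y₂ ≡ 2 (mod 5). t = 2×5×2 + 3×3×2 ≡ 8 (mod 15)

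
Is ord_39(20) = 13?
Powers of 20 mod 39: 20^1≡20, 20^2≡10, 20^3≡5, 20^4≡22, 20^5≡11, 20^6≡25, 20^7≡32, 20^8≡16, 20^9≡8, 20^10≡4, 20^11≡2, 20^12≡1. Already 20^12≡1, so the order is 12 < 13. No, the actual order is 12.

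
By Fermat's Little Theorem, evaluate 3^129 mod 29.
By Fermat: 3^{28} ≡ 1 mod 29. 129 = 4×28 + 17. So 3^{129} ≡ 3^{17} ≡ 2 mod 29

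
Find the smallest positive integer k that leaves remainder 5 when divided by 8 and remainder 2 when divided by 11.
M = 8 × 11 = 88. M₁ = 11, y₁ ≡ 3 (mod 8). M₂ = 8, y₂ ≡ 7 (mod 11). k = 5×11×3 + 2×8×7 ≡ 13 (mod 88)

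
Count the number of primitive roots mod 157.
Number of primitive roots mod 157 = φ(p-1) = φ(156) = 48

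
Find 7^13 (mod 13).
Using Fermat: 7^{12} ≡ 1 (mod 13). 13 ≡ 1 (mod 12). So 7^{13} ≡ 7^{1} ≡ 7 (mod 13)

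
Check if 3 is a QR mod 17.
By Euler's criterion: 3^{8} ≡ 16 mod 17. Since this equals -1 (≡ 16), 3 is not a QR.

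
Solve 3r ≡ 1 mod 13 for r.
Since 13 is prime, by Fermat 3^(-1) ≡ 3^{11} ≡ 9 mod 13. Verify: 3 × 9 = 27 ≡ 1 mod 13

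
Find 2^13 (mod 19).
By repeated squaring (mod 19): 2^{1}≡2, 2^{2}≡4, 2^{4}≡16, 2^{8}≡9. Then 2^{13} = 2^{8+4+1} ≡ 9 × 16 × 2 ≡ 3 (mod 19)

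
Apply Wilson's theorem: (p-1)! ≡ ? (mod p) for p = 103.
By Wilson's theorem, (102)! ≡ -1 ≡ 102 (mod 103)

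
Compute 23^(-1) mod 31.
Since 31 is prime, by Fermat 23^(-1) ≡ 23^{29} ≡ 27 mod 31. Verify: 23 × 27 = 621 ≡ 1 mod 31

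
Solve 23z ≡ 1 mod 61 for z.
Since 61 is prime, by Fermat 23^(-1) ≡ 23^{59} ≡ 8 mod 61. Verify: 23 × 8 = 184 ≡ 1 mod 61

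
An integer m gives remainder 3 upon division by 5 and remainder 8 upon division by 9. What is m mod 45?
M = 5 × 9 = 45. M₁ = 9, y₁ ≡ 4 mod 5. M₂ = 5, y₂ ≡ 2 mod 9. m = 3×9×4 + 8×5×2 ≡ 8 mod 45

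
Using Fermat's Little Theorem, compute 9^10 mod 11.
By Fermat's Little Theorem, 9^{10} ≡ 1 (mod 11) since 11 is prime and gcd(9, 11) = 1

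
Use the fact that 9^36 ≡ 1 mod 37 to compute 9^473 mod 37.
By Fermat: 9^{36} ≡ 1 mod 37. 473 ≡ 5 mod 36. So 9^{473} ≡ 9^{5} ≡ 34 mod 37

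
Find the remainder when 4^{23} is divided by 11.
By Fermat: 4^{10} ≡ 1 (mod 11). 23 = 2×10 + 3. So 4^{23} ≡ 4^{3} ≡ 9 (mod 11)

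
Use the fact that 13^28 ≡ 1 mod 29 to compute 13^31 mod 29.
By Fermat: 13^{28} ≡ 1 mod 29. So 13^{31} = 13^{28} · 13^{3} ≡ 13^{3} ≡ 22 mod 29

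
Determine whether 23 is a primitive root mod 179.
ord_179(23) divides 178. For each prime q|178: 23^{89}≡178, 23^{2}≡171, none ≡ 1. So 23 has order 178 and is a primitive root mod 179.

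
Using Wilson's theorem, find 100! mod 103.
(102)! = (100)! × (101) × (102) ≡ -1 (mod 103). So (100)! ≡ -1 × [(102)(101)]^(-1) ≡ 51 (mod 103)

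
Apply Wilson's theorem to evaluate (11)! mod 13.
(12)! = (11)! × (12) ≡ -1 mod 13. So (11)! ≡ -1 × (12)^(-1) ≡ (-1)×(-1) = 1 mod 13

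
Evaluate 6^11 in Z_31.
By repeated squaring (mod 31): 6^{1}≡6, 6^{2}≡5, 6^{4}≡25, 6^{8}≡5. Then 6^{11} = 6^{8+2+1} ≡ 5 × 5 × 6 ≡ 26 (mod 31)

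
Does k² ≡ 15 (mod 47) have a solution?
By Euler's criterion: 15^{23} ≡ 46 (mod 47). Since this equals -1 (≡ 46), 15 is not a QR.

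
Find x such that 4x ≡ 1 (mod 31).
Since 31 is prime, by Fermat 4^(-1) ≡ 4^{29} ≡ 8 (mod 31). Verify: 4 × 8 = 32 ≡ 1 (mod 31)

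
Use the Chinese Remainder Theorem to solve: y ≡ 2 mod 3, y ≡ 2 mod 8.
M = 3 × 8 = 24. M₁ = 8, y₁ ≡ 2 mod 3. M₂ = 3, y₂ ≡ 3 mod 8. y = 2×8×2 + 2×3×3 ≡ 2 mod 24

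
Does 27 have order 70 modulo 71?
27^{35} ≡ 1 (mod 71) and 35 < 70, so ord_71(27) = 35 ≠ 70 and 27 is not a primitive root.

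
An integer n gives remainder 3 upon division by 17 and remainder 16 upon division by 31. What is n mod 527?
M = 17 × 31 = 527. M₁ = 31, y₁ ≡ 11 mod 17. M₂ = 17, y₂ ≡ 11 mod 31. n = 3×31×11 + 16×17×11 ≡ 326 mod 527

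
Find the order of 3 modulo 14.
Powers of 3 mod 14: 3^1≡3, 3^2≡9, 3^3≡13, 3^4≡11, 3^5≡5, 3^6≡1. So the order of 3 is 6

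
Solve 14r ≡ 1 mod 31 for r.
Since 31 is prime, by Fermat 14^(-1) ≡ 14^{29} ≡ 20 mod 31. Verify: 14 × 20 = 280 ≡ 1 mod 31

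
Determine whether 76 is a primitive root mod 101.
76^{50} ≡ 1 (mod 101) and 50 < 100, so ord_101(76) = 50 ≠ 100 and 76 is not a primitive root.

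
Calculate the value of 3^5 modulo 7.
By repeated squaring mod 7: 3^{1}≡3, 3^{2}≡2, 3^{4}≡4. Then 3^{5} = 3^{4+1} ≡ 4 × 3 ≡ 5 mod 7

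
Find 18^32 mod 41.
By repeated squaring mod 41: 18^{1}≡18, 18^{2}≡37, 18^{4}≡16, 18^{8}≡10, 18^{16}≡18, 18^{32}≡37. So 18^{32} ≡ 37 mod 41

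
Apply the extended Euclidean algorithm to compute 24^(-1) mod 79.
Extended GCD: 24(-23) + 79(7) = 1. So 24^(-1) ≡ -23 ≡ 56 (mod 79). Verify: 24 × 56 = 1344 ≡ 1 (mod 79)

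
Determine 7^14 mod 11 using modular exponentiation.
Using Fermat: 7^{10} ≡ 1 (mod 11). 14 ≡ 4 (mod 10). So 7^{14} ≡ 7^{4} ≡ 3 (mod 11)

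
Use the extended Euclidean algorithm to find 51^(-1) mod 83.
Extended GCD: 51(-13) + 83(8) = 1. So 51^(-1) ≡ -13 ≡ 70 (mod 83). Verify: 51 × 70 = 3570 ≡ 1 (mod 83)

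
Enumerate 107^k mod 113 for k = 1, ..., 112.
107^1, 107^2, ..., 107^{112} mod 113: [107, 36, 10, 53, 21, 100, 78, 97, 96, 102, 66, 56, 3, 95, 108, 30, 46, 63, 74, 8, 65, 62, 80, 85, 55, 9, 59, 98, 90, 25, 76, 109, 24, 82, 73, 14, 29, 52, 27, 64, 68, 44, 75, 2, 101, 72, 20, 106, 42, 87, 43, 81, 79, 91, 19, 112, 6, 77, 103, 60, 92, 13, 35, 16, 17, 11, 47, 57, 110, 18, 5, 83, 67, 50, 39, 105, 48, 51, 33, 28, 58, 104, 54, 15, 23, 88, 37, 4, 89, 31, 40, 99, 84, 61, 86, 49, 45, 69, 38, 111, 12, 41, 93, 7, 71, 26, 70, 32, 34, 22, 94, 1]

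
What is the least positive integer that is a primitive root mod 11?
g = 2. Powers: [2, 4, 8, 5, 10, 9, 7, ...] generates all 10 non-zero residues.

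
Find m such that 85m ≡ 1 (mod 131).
Since 131 is prime, by Fermat 85^(-1) ≡ 85^{129} ≡ 37 (mod 131). Verify: 85 × 37 = 3145 ≡ 1 (mod 131)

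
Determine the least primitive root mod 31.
g = 3. For each prime q|30: 3^{15}≡30, 3^{10}≡25, 3^{6}≡16, none ≡ 1, so ord_31(3) = 30 and 3 is a primitive root.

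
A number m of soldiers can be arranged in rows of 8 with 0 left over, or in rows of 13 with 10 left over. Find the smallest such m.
M = 8 × 13 = 104. M₁ = 13, y₁ ≡ 5 mod 8. M₂ = 8, y₂ ≡ 5 mod 13. m = 0×13×5 + 10×8×5 ≡ 88 mod 104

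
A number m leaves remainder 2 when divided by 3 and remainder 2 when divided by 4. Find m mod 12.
M = 3 × 4 = 12. M₁ = 4, y₁ ≡ 1 mod 3. M₂ = 3, y₂ ≡ 3 mod 4. m = 2×4×1 + 2×3×3 ≡ 2 mod 12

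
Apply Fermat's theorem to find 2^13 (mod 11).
By Fermat: 2^{10} ≡ 1 (mod 11). So 2^{13} = 2^{10} · 2^{3} ≡ 2^{3} ≡ 8 (mod 11)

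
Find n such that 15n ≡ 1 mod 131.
Since 131 is prime, by Fermat 15^(-1) ≡ 15^{129} ≡ 35 mod 131. Verify: 15 × 35 = 525 ≡ 1 mod 131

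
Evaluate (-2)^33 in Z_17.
Using Fermat: (-2)^{16} ≡ 1 mod 17. 33 ≡ 1 mod 16. So (-2)^{33} ≡ (-2)^{1} ≡ 15 mod 17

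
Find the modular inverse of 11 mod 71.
Since 71 is prime, by Fermat 11^(-1) ≡ 11^{69} ≡ 13 mod 71. Verify: 11 × 13 = 143 ≡ 1 mod 71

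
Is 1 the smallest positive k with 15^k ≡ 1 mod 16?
Powers of 15 mod 16: 15^1≡15, 15^2≡1. 15^1≡15≢1, so ord ≠ 1. No, the actual order is 2.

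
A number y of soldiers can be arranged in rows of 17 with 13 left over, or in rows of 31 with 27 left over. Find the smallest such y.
M = 17 × 31 = 527. M₁ = 31, y₁ ≡ 11 (mod 17). M₂ = 17, y₂ ≡ 11 (mod 31). y = 13×31×11 + 27×17×11 ≡ 523 (mod 527)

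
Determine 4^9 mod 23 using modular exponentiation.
By repeated squaring (mod 23): 4^{1}≡4, 4^{2}≡16, 4^{4}≡3, 4^{8}≡9. Then 4^{9} = 4^{8+1} ≡ 9 × 4 ≡ 13 (mod 23)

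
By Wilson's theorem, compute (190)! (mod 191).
By Wilson's theorem, (190)! ≡ -1 ≡ 190 (mod 191)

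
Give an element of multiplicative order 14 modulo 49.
6 has order 14 mod 49 since 6^{14} ≡ 1 (mod 49) and no smaller power works.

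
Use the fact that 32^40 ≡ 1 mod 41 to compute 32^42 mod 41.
By Fermat: 32^{40} ≡ 1 mod 41. So 32^{42} = 32^{40} · 32^{2} ≡ 32^{2} ≡ 40 mod 41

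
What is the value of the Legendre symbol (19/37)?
(19/37) = 19^{18} mod 37 = -1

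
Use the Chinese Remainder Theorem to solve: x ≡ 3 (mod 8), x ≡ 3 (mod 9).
M = 8 × 9 = 72. M₁ = 9, y₁ ≡ 1 (mod 8). M₂ = 8, y₂ ≡ 8 (mod 9). x = 3×9×1 + 3×8×8 ≡ 3 (mod 72)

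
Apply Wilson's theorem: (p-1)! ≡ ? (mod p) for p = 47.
By Wilson's theorem, (46)! ≡ -1 ≡ 46 mod 47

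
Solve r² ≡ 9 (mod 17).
The square roots of 9 mod 17 are 14 and 3. Verify: 14² = 196 ≡ 9 (mod 17)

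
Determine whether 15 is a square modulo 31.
By Euler's criterion: 15^{15} ≡ 30 mod 31. Since this equals -1 (≡ 30), 15 is not a QR.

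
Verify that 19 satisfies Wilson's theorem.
(18)! mod 19 = 18. Since this equals -1 mod 19, Wilson confirms 19 is prime.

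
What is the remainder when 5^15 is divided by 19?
By repeated squaring mod 19: 5^{1}≡5, 5^{2}≡6, 5^{4}≡17, 5^{8}≡4. Then 5^{15} = 5^{8+4+2+1} ≡ 4 × 17 × 6 × 5 ≡ 7 mod 19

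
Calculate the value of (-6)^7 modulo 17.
By repeated squaring mod 17: (-6)^{1}≡11, (-6)^{2}≡2, (-6)^{4}≡4. Then (-6)^{7} = (-6)^{4+2+1} ≡ 4 × 2 × 11 ≡ 3 mod 17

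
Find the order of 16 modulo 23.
Powers of 16 mod 23: 16^1≡16, 16^2≡3, 16^3≡2, 16^4≡9, 16^5≡6, 16^6≡4, 16^7≡18, 16^8≡12, 16^9≡8, 16^10≡13, 16^11≡1. So the order of 16 is 11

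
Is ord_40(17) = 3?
Powers of 17 mod 40: 17^1≡17, 17^2≡9, 17^3≡33, 17^4≡1. 17^3≡33≢1, so ord ≠ 3. No, the actual order is 4.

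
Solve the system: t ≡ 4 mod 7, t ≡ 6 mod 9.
M = 7 × 9 = 63. M₁ = 9, y₁ ≡ 4 mod 7. M₂ = 7, y₂ ≡ 4 mod 9. t = 4×9×4 + 6×7×4 ≡ 60 mod 63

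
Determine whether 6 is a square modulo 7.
By Euler's criterion: 6^{3} ≡ 6 (mod 7). Since this equals -1 (≡ 6), 6 is not a QR.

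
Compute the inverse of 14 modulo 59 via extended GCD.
Extended GCD: 14(-21) + 59(5) = 1. So 14^(-1) ≡ -21 ≡ 38 mod 59. Verify: 14 × 38 = 532 ≡ 1 mod 59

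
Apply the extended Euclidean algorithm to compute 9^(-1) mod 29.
Extended GCD: 9(13) + 29(-4) = 1. So 9^(-1) ≡ 13 mod 29. Verify: 9 × 13 = 117 ≡ 1 mod 29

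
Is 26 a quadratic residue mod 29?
By Euler's criterion: 26^{14} ≡ 28 (mod 29). Since this equals -1 (≡ 28), 26 is not a QR.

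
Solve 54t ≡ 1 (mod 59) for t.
Since 59 is prime, by Fermat 54^(-1) ≡ 54^{57} ≡ 47 (mod 59). Verify: 54 × 47 = 2538 ≡ 1 (mod 59)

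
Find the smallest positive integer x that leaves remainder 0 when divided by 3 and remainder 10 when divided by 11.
M = 3 × 11 = 33. M₁ = 11, y₁ ≡ 2 mod 3. M₂ = 3, y₂ ≡ 4 mod 11. x = 0×11×2 + 10×3×4 ≡ 21 mod 33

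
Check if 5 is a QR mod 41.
By Euler's criterion: 5^{20} ≡ 1 (mod 41). Since this equals 1, 5 is a QR.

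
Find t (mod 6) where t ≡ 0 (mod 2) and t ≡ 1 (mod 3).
M = 2 × 3 = 6. M₁ = 3, y₁ ≡ 1 (mod 2). M₂ = 2, y₂ ≡ 2 (mod 3). t = 0×3×1 + 1×2×2 ≡ 4 (mod 6)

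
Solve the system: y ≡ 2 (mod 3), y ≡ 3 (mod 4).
M = 3 × 4 = 12. M₁ = 4, y₁ ≡ 1 (mod 3). M₂ = 3, y₂ ≡ 3 (mod 4). y = 2×4×1 + 3×3×3 ≡ 11 (mod 12)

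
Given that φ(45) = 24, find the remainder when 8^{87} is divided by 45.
By Euler: 8^{24} ≡ 1 mod 45 since gcd(8, 45) = 1. 87 = 3×24 + 15. So 8^{87} ≡ 8^{15} ≡ 17 mod 45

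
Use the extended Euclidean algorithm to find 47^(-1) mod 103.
Extended GCD: 47(-46) + 103(21) = 1. So 47^(-1) ≡ -46 ≡ 57 mod 103. Verify: 47 × 57 = 2679 ≡ 1 mod 103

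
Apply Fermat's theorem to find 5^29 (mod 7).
By Fermat: 5^{6} ≡ 1 (mod 7). 29 = 4×6 + 5. So 5^{29} ≡ 5^{5} ≡ 3 (mod 7)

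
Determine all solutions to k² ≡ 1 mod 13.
The square roots of 1 mod 13 are 1 and 12. Verify: 1² = 1 ≡ 1 mod 13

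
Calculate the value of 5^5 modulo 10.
By repeated squaring (mod 10): 5^{1}≡5, 5^{2}≡5, 5^{4}≡5. Then 5^{5} = 5^{4+1} ≡ 5 × 5 ≡ 5 (mod 10)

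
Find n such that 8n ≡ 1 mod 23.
Since 23 is prime, by Fermat 8^(-1) ≡ 8^{21} ≡ 3 mod 23. Verify: 8 × 3 = 24 ≡ 1 mod 23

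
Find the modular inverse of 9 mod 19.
Since 19 is prime, by Fermat 9^(-1) ≡ 9^{17} ≡ 17 mod 19. Verify: 9 × 17 = 153 ≡ 1 mod 19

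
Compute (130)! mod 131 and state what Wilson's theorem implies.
(130)! mod 131 = 130. Since this equals -1 mod 131, Wilson confirms 131 is prime.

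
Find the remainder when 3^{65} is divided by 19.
By Fermat: 3^{18} ≡ 1 (mod 19). 65 = 3×18 + 11. So 3^{65} ≡ 3^{11} ≡ 10 (mod 19)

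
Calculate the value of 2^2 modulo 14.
2^{2} = 4 ≡ 4 (mod 14)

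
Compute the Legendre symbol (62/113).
(62/113) = 62^{56} mod 113 = 1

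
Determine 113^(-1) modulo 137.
Since 137 is prime, by Fermat 113^(-1) ≡ 113^{135} ≡ 97 mod 137. Verify: 113 × 97 = 10961 ≡ 1 mod 137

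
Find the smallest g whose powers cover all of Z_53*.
g = 2. For each prime q|52: 2^{26}≡52, 2^{4}≡16, none ≡ 1, so ord_53(2) = 52 and 2 is a primitive root.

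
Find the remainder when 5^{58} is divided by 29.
By Fermat: 5^{28} ≡ 1 (mod 29). 58 = 2×28 + 2. So 5^{58} ≡ 5^{2} ≡ 25 (mod 29)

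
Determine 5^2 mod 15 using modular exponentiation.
5^{2} = 25 ≡ 10 mod 15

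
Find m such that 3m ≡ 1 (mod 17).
Since 17 is prime, by Fermat 3^(-1) ≡ 3^{15} ≡ 6 (mod 17). Verify: 3 × 6 = 18 ≡ 1 (mod 17)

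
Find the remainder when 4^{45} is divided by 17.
By Fermat: 4^{16} ≡ 1 (mod 17). 45 = 2×16 + 13. So 4^{45} ≡ 4^{13} ≡ 4 (mod 17)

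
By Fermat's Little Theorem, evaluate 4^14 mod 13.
By Fermat: 4^{12} ≡ 1 mod 13. So 4^{14} = 4^{12} · 4^{2} ≡ 4^{2} ≡ 3 mod 13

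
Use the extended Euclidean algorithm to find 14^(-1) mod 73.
Extended GCD: 14(-26) + 73(5) = 1. So 14^(-1) ≡ -26 ≡ 47 mod 73. Verify: 14 × 47 = 658 ≡ 1 mod 73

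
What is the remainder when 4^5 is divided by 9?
By repeated squaring mod 9: 4^{1}≡4, 4^{2}≡7, 4^{4}≡4. Then 4^{5} = 4^{4+1} ≡ 4 × 4 ≡ 7 mod 9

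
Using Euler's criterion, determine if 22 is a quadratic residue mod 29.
By Euler's criterion: 22^{14} ≡ 1 mod 29. Since this equals 1, 22 is a QR.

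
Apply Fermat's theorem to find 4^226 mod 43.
By Fermat: 4^{42} ≡ 1 mod 43. 226 ≡ 16 mod 42. So 4^{226} ≡ 4^{16} ≡ 16 mod 43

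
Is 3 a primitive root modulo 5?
ord_5(3) divides 4. For each prime q|4: 3^{2}≡4, none ≡ 1. So 3 has order 4 and is a primitive root mod 5.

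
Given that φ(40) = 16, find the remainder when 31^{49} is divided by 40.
By Euler: 31^{16} ≡ 1 (mod 40) since gcd(31, 40) = 1. 49 = 3×16 + 1. So 31^{49} ≡ 31^{1} ≡ 31 (mod 40)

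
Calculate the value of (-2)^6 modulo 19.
By repeated squaring mod 19: (-2)^{1}≡17, (-2)^{2}≡4, (-2)^{4}≡16. Then (-2)^{6} = (-2)^{4+2} ≡ 16 × 4 ≡ 7 mod 19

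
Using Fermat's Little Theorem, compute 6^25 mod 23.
By Fermat: 6^{22} ≡ 1 mod 23. So 6^{25} = 6^{22} · 6^{3} ≡ 6^{3} ≡ 9 mod 23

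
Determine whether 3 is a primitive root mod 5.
ord_5(3) divides 4. For each prime q|4: 3^{2}≡4, none ≡ 1. So 3 has order 4 and is a primitive root mod 5.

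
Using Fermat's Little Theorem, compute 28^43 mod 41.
By Fermat: 28^{40} ≡ 1 (mod 41). So 28^{43} = 28^{40} · 28^{3} ≡ 28^{3} ≡ 17 (mod 41)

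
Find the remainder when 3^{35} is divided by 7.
By Fermat: 3^{6} ≡ 1 mod 7. 35 = 5×6 + 5. So 3^{35} ≡ 3^{5} ≡ 5 mod 7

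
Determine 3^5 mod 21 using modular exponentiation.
By repeated squaring mod 21: 3^{1}≡3, 3^{2}≡9, 3^{4}≡18. Then 3^{5} = 3^{4+1} ≡ 18 × 3 ≡ 12 mod 21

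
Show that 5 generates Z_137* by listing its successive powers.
5^1, 5^2, ..., 5^{136} mod 137: [5, 25, 125, 77, 111, 7, 35, 38, 53, 128, 92, 49, 108, 129, 97, 74, 96, 69, 71, 81, 131, 107, 124, 72, 86, 19, 95, 64, 46, 93, 54, 133, 117, 37, 48, 103, 104, 109, 134, 122, 62, 36, 43, 78, 116, 32, 23, 115, 27, 135, 127, 87, 24, 120, 52, 123, 67, 61, 31, 18, 90, 39, 58, 16, 80, 126, 82, 136, 132, 112, 12, 60, 26, 130, 102, 99, 84, 9, 45, 88, 29, 8, 40, 63, 41, 68, 66, 56, 6, 30, 13, 65, 51, 118, 42, 73, 91, 44, 83, 4, 20, 100, 89, 34, 33, 28, 3, 15, 75, 101, 94, 59, 21, 105, 114, 22, 110, 2, 10, 50, 113, 17, 85, 14, 70, 76, 106, 119, 47, 98, 79, 121, 57, 11, 55, 1]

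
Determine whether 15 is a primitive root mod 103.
15^{51} ≡ 1 mod 103 and 51 < 102, so ord_103(15) = 51 ≠ 102 and 15 is not a primitive root.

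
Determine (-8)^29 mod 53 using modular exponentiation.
By repeated squaring (mod 53): (-8)^{1}≡45, (-8)^{2}≡11, (-8)^{4}≡15, (-8)^{8}≡13, (-8)^{16}≡10. Then (-8)^{29} = (-8)^{16+8+4+1} ≡ 10 × 13 × 15 × 45 ≡ 35 (mod 53)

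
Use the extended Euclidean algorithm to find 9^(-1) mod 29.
Extended GCD: 9(13) + 29(-4) = 1. So 9^(-1) ≡ 13 (mod 29). Verify: 9 × 13 = 117 ≡ 1 (mod 29)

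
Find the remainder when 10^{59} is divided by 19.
By Fermat: 10^{18} ≡ 1 (mod 19). 59 = 3×18 + 5. So 10^{59} ≡ 10^{5} ≡ 3 (mod 19)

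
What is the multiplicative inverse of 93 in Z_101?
Since 101 is prime, by Fermat 93^(-1) ≡ 93^{99} ≡ 63 (mod 101). Verify: 93 × 63 = 5859 ≡ 1 (mod 101)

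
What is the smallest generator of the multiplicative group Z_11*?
g = 2. Powers: [2, 4, 8, 5, 10, 9, 7, 3, 6, ...] generates all 10 non-zero residues.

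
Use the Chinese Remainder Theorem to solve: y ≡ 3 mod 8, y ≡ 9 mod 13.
M = 8 × 13 = 104. M₁ = 13, y₁ ≡ 5 mod 8. M₂ = 8, y₂ ≡ 5 mod 13. y = 3×13×5 + 9×8×5 ≡ 35 mod 104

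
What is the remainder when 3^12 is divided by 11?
Using Fermat: 3^{10} ≡ 1 mod 11. 12 ≡ 2 mod 10. So 3^{12} ≡ 3^{2} ≡ 9 mod 11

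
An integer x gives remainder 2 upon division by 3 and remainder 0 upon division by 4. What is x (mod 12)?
M = 3 × 4 = 12. M₁ = 4, y₁ ≡ 1 (mod 3). M₂ = 3, y₂ ≡ 3 (mod 4). x = 2×4×1 + 0×3×3 ≡ 8 (mod 12)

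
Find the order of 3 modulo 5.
Powers of 3 mod 5: 3^1≡3, 3^2≡4, 3^3≡2, 3^4≡1. ord_5(3) = 4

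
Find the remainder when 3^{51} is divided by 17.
By Fermat: 3^{16} ≡ 1 mod 17. 51 = 3×16 + 3. So 3^{51} ≡ 3^{3} ≡ 10 mod 17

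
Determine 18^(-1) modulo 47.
Since 47 is prime, by Fermat 18^(-1) ≡ 18^{45} ≡ 34 mod 47. Verify: 18 × 34 = 612 ≡ 1 mod 47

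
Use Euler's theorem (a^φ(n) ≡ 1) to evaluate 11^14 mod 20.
By Euler: 11^{8} ≡ 1 (mod 20) since gcd(11, 20) = 1. 14 = 1×8 + 6. So 11^{14} ≡ 11^{6} ≡ 1 (mod 20)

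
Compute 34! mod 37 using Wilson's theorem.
(36)! = (34)! × (35) × (36) ≡ -1 mod 37. So (34)! ≡ -1 × [(36)(35)]^(-1) ≡ 18 mod 37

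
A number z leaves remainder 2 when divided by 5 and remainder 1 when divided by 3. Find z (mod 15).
M = 5 × 3 = 15. M₁ = 3, y₁ ≡ 2 (mod 5). M₂ = 5, y₂ ≡ 2 (mod 3). z = 2×3×2 + 1×5×2 ≡ 7 (mod 15)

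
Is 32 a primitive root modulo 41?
32^{4} ≡ 1 (mod 41) and 4 < 40, so ord_41(32) = 4 ≠ 40 and 32 is not a primitive root.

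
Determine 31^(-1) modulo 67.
Since 67 is prime, by Fermat 31^(-1) ≡ 31^{65} ≡ 13 (mod 67). Verify: 31 × 13 = 403 ≡ 1 (mod 67)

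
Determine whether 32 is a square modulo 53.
By Euler's criterion: 32^{26} ≡ 52 (mod 53). Since this equals -1 (≡ 52), 32 is not a QR.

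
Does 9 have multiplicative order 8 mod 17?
Powers of 9 mod 17: 9^1≡9, 9^2≡13, 9^3≡15, 9^4≡16, 9^5≡8, 9^6≡4, 9^7≡2, 9^8≡1. First k with 9^k≡1 is k=8. Yes, ord_17(9) = 8.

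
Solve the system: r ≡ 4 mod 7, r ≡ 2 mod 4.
M = 7 × 4 = 28. M₁ = 4, y₁ ≡ 2 mod 7. M₂ = 7, y₂ ≡ 3 mod 4. r = 4×4×2 + 2×7×3 ≡ 18 mod 28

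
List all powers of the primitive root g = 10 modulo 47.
10^1, 10^2, ..., 10^{46} mod 47: [10, 6, 13, 36, 31, 28, 45, 27, 35, 21, 22, 32, 38, 4, 40, 24, 5, 3, 30, 18, 39, 14, 46, 37, 41, 34, 11, 16, 19, 2, 20, 12, 26, 25, 15, 9, 43, 7, 23, 42, 44, 17, 29, 8, 33, 1]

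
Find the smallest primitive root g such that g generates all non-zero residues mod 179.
g = 2. For each prime q|178: 2^{89}≡178, 2^{2}≡4, none ≡ 1, so ord_179(2) = 178 and 2 is a primitive root.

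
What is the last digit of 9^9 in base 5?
Using Fermat: 9^{4} ≡ 1 (mod 5). 9 ≡ 1 (mod 4). So 9^{9} ≡ 9^{1} ≡ 4 (mod 5)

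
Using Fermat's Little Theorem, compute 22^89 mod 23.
By Fermat: 22^{22} ≡ 1 mod 23. 89 = 4×22 + 1. So 22^{89} ≡ 22^{1} ≡ 22 mod 23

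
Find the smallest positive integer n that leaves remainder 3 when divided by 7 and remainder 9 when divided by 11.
M = 7 × 11 = 77. M₁ = 11, y₁ ≡ 2 mod 7. M₂ = 7, y₂ ≡ 8 mod 11. n = 3×11×2 + 9×7×8 ≡ 31 mod 77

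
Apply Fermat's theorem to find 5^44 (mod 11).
By Fermat: 5^{10} ≡ 1 (mod 11). 44 = 4×10 + 4. So 5^{44} ≡ 5^{4} ≡ 9 (mod 11)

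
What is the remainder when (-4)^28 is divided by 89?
By repeated squaring mod 89: (-4)^{1}≡85, (-4)^{2}≡16, (-4)^{4}≡78, (-4)^{8}≡32, (-4)^{16}≡45. Then (-4)^{28} = (-4)^{16+8+4} ≡ 45 × 32 × 78 ≡ 2 mod 89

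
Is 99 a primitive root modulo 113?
99^{28} ≡ 1 (mod 113) and 28 < 112, so ord_113(99) = 28 ≠ 112 and 99 is not a primitive root.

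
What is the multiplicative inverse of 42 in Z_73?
Since 73 is prime, by Fermat 42^(-1) ≡ 42^{71} ≡ 40 (mod 73). Verify: 42 × 40 = 1680 ≡ 1 (mod 73)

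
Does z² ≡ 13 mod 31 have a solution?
By Euler's criterion: 13^{15} ≡ 30 mod 31. Since this equals -1 (≡ 30), 13 is not a QR.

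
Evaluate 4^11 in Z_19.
By repeated squaring (mod 19): 4^{1}≡4, 4^{2}≡16, 4^{4}≡9, 4^{8}≡5. Then 4^{11} = 4^{8+2+1} ≡ 5 × 16 × 4 ≡ 16 (mod 19)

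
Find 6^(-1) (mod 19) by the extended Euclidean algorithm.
Extended GCD: 6(-3) + 19(1) = 1. So 6^(-1) ≡ -3 ≡ 16 (mod 19). Verify: 6 × 16 = 96 ≡ 1 (mod 19)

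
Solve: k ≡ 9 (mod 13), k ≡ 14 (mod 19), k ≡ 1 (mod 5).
M = 13 × 19 × 5 = 1235. M₁ = 95, y₁ ≡ 10 (mod 13). M₂ = 65, y₂ ≡ 12 (mod 19). M₃ = 247, y₃ ≡ 3 (mod 5). k = 9×95×10 + 14×65×12 + 1×247×3 ≡ 451 (mod 1235)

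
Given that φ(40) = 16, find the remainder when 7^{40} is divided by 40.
By Euler: 7^{16} ≡ 1 mod 40 since gcd(7, 40) = 1. 40 = 2×16 + 8. So 7^{40} ≡ 7^{8} ≡ 1 mod 40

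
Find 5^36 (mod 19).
Using Fermat: 5^{18} ≡ 1 (mod 19). 36 ≡ 0 (mod 18). So 5^{36} ≡ 5^{0} ≡ 1 (mod 19)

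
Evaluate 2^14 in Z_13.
Using Fermat: 2^{12} ≡ 1 (mod 13). 14 ≡ 2 (mod 12). So 2^{14} ≡ 2^{2} ≡ 4 (mod 13)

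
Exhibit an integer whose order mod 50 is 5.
11 has order 5 mod 50 since 11^{5} ≡ 1 (mod 50) and no smaller power works.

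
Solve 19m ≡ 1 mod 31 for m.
Since 31 is prime, by Fermat 19^(-1) ≡ 19^{29} ≡ 18 mod 31. Verify: 19 × 18 = 342 ≡ 1 mod 31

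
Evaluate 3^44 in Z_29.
Using Fermat: 3^{28} ≡ 1 (mod 29). 44 ≡ 16 (mod 28). So 3^{44} ≡ 3^{16} ≡ 20 (mod 29)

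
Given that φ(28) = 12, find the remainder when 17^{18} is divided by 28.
By Euler: 17^{12} ≡ 1 (mod 28) since gcd(17, 28) = 1. 18 = 1×12 + 6. So 17^{18} ≡ 17^{6} ≡ 1 (mod 28)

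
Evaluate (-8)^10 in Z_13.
By repeated squaring (mod 13): (-8)^{1}≡5, (-8)^{2}≡12, (-8)^{4}≡1, (-8)^{8}≡1. Then (-8)^{10} = (-8)^{8+2} ≡ 1 × 12 ≡ 12 (mod 13)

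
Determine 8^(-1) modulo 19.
Since 19 is prime, by Fermat 8^(-1) ≡ 8^{17} ≡ 12 mod 19. Verify: 8 × 12 = 96 ≡ 1 mod 19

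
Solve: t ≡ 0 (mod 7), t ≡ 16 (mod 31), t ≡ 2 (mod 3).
M = 7 × 31 × 3 = 651. M₁ = 93, y₁ ≡ 4 (mod 7). M₂ = 21, y₂ ≡ 3 (mod 31). M₃ = 217, y₃ ≡ 1 (mod 3). t = 0×93×4 + 16×21×3 + 2×217×1 ≡ 140 (mod 651)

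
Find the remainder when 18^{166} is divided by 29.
By Fermat: 18^{28} ≡ 1 (mod 29). 166 = 5×28 + 26. So 18^{166} ≡ 18^{26} ≡ 6 (mod 29)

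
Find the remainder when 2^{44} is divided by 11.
By Fermat: 2^{10} ≡ 1 mod 11. 44 = 4×10 + 4. So 2^{44} ≡ 2^{4} ≡ 5 mod 11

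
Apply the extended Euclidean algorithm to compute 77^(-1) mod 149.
Extended GCD: 77(60) + 149(-31) = 1. So 77^(-1) ≡ 60 mod 149. Verify: 77 × 60 = 4620 ≡ 1 mod 149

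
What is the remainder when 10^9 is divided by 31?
By repeated squaring (mod 31): 10^{1}≡10, 10^{2}≡7, 10^{4}≡18, 10^{8}≡14. Then 10^{9} = 10^{8+1} ≡ 14 × 10 ≡ 16 (mod 31)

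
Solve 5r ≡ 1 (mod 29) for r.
Since 29 is prime, by Fermat 5^(-1) ≡ 5^{27} ≡ 6 (mod 29). Verify: 5 × 6 = 30 ≡ 1 (mod 29)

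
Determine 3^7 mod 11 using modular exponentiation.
By repeated squaring mod 11: 3^{1}≡3, 3^{2}≡9, 3^{4}≡4. Then 3^{7} = 3^{4+2+1} ≡ 4 × 9 × 3 ≡ 9 mod 11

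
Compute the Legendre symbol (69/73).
(69/73) = 69^{36} mod 73 = 1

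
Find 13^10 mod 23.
By repeated squaring mod 23: 13^{1}≡13, 13^{2}≡8, 13^{4}≡18, 13^{8}≡2. Then 13^{10} = 13^{8+2} ≡ 2 × 8 ≡ 16 mod 23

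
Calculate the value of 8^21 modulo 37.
By repeated squaring mod 37: 8^{1}≡8, 8^{2}≡27, 8^{4}≡26, 8^{8}≡10, 8^{16}≡26. Then 8^{21} = 8^{16+4+1} ≡ 26 × 26 × 8 ≡ 6 mod 37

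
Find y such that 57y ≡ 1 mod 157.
Since 157 is prime, by Fermat 57^(-1) ≡ 57^{155} ≡ 146 mod 157. Verify: 57 × 146 = 8322 ≡ 1 mod 157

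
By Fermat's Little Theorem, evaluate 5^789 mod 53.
By Fermat: 5^{52} ≡ 1 mod 53. 789 ≡ 9 mod 52. So 5^{789} ≡ 5^{9} ≡ 22 mod 53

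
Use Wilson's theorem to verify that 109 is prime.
(108)! mod 109 = 108. Since this equals -1 mod 109, Wilson confirms 109 is prime.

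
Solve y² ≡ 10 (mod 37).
The square roots of 10 mod 37 are 26 and 11. Verify: 26² = 676 ≡ 10 (mod 37)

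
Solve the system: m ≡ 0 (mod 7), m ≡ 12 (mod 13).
M = 7 × 13 = 91. M₁ = 13, y₁ ≡ 6 (mod 7). M₂ = 7, y₂ ≡ 2 (mod 13). m = 0×13×6 + 12×7×2 ≡ 77 (mod 91)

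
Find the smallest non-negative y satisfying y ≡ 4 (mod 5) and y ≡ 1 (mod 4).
M = 5 × 4 = 20. M₁ = 4, y₁ ≡ 4 (mod 5). M₂ = 5, y₂ ≡ 1 (mod 4). y = 4×4×4 + 1×5×1 ≡ 9 (mod 20)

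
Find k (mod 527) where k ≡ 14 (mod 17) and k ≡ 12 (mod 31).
M = 17 × 31 = 527. M₁ = 31, y₁ ≡ 11 (mod 17). M₂ = 17, y₂ ≡ 11 (mod 31). k = 14×31×11 + 12×17×11 ≡ 167 (mod 527)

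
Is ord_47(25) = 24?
Powers of 25 mod 47: 25^1≡25, 25^2≡14, 25^3≡21, 25^4≡8, 25^5≡12, 25^6≡18, 25^7≡27, 25^8≡17, 25^9≡2, 25^10≡3, 25^11≡28, 25^12≡42, 25^13≡16, 25^14≡24, 25^15≡36, 25^16≡7, 25^17≡34, 25^18≡4, 25^19≡6, 25^20≡9, 25^21≡37, 25^22≡32, 25^23≡1. Already 25^23≡1, so the order is 23 < 24. No, the actual order is 23.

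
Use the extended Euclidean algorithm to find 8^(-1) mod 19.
Extended GCD: 8(-7) + 19(3) = 1. So 8^(-1) ≡ -7 ≡ 12 (mod 19). Verify: 8 × 12 = 96 ≡ 1 (mod 19)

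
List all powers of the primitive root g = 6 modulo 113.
6^1, 6^2, ..., 6^{112} mod 113: [6, 36, 103, 53, 92, 100, 35, 97, 17, 102, 47, 56, 110, 95, 5, 30, 67, 63, 39, 8, 48, 62, 33, 85, 58, 9, 54, 98, 23, 25, 37, 109, 89, 82, 40, 14, 84, 52, 86, 64, 45, 44, 38, 2, 12, 72, 93, 106, 71, 87, 70, 81, 34, 91, 94, 112, 107, 77, 10, 60, 21, 13, 78, 16, 96, 11, 66, 57, 3, 18, 108, 83, 46, 50, 74, 105, 65, 51, 80, 28, 55, 104, 59, 15, 90, 88, 76, 4, 24, 31, 73, 99, 29, 61, 27, 49, 68, 69, 75, 111, 101, 41, 20, 7, 42, 26, 43, 32, 79, 22, 19, 1]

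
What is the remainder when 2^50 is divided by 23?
Using Fermat: 2^{22} ≡ 1 mod 23. 50 ≡ 6 mod 22. So 2^{50} ≡ 2^{6} ≡ 18 mod 23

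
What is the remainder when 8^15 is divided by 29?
By repeated squaring mod 29: 8^{1}≡8, 8^{2}≡6, 8^{4}≡7, 8^{8}≡20. Then 8^{15} = 8^{8+4+2+1} ≡ 20 × 7 × 6 × 8 ≡ 21 mod 29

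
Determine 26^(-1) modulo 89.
Since 89 is prime, by Fermat 26^(-1) ≡ 26^{87} ≡ 24 (mod 89). Verify: 26 × 24 = 624 ≡ 1 (mod 89)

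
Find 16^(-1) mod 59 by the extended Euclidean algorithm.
Extended GCD: 16(-11) + 59(3) = 1. So 16^(-1) ≡ -11 ≡ 48 mod 59. Verify: 16 × 48 = 768 ≡ 1 mod 59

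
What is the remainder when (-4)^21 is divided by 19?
Using Fermat: (-4)^{18} ≡ 1 (mod 19). 21 ≡ 3 (mod 18). So (-4)^{21} ≡ (-4)^{3} ≡ 12 (mod 19)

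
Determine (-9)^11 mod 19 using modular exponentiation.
By repeated squaring (mod 19): (-9)^{1}≡10, (-9)^{2}≡5, (-9)^{4}≡6, (-9)^{8}≡17. Then (-9)^{11} = (-9)^{8+2+1} ≡ 17 × 5 × 10 ≡ 14 (mod 19)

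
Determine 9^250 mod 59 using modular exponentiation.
Using Fermat: 9^{58} ≡ 1 mod 59. 250 ≡ 18 mod 58. So 9^{250} ≡ 9^{18} ≡ 4 mod 59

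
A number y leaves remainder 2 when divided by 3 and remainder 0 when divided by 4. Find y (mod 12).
M = 3 × 4 = 12. M₁ = 4, y₁ ≡ 1 (mod 3). M₂ = 3, y₂ ≡ 3 (mod 4). y = 2×4×1 + 0×3×3 ≡ 8 (mod 12)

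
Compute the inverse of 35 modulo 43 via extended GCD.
Extended GCD: 35(16) + 43(-13) = 1. So 35^(-1) ≡ 16 (mod 43). Verify: 35 × 16 = 560 ≡ 1 (mod 43)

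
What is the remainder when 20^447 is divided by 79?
Using Fermat: 20^{78} ≡ 1 (mod 79). 447 ≡ 57 (mod 78). So 20^{447} ≡ 20^{57} ≡ 8 (mod 79)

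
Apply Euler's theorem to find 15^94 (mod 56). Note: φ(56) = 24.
By Euler: 15^{24} ≡ 1 (mod 56) since gcd(15, 56) = 1. 94 = 3×24 + 22. So 15^{94} ≡ 15^{22} ≡ 1 (mod 56)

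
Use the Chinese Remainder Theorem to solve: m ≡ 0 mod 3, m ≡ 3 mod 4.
M = 3 × 4 = 12. M₁ = 4, y₁ ≡ 1 mod 3. M₂ = 3, y₂ ≡ 3 mod 4. m = 0×4×1 + 3×3×3 ≡ 3 mod 12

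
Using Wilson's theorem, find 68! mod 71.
(70)! = (68)! × (69) × (70) ≡ -1 (mod 71). So (68)! ≡ -1 × [(70)(69)]^(-1) ≡ 35 (mod 71)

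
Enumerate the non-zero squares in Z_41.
Squares in Z_41*: {1, 2, 4, 5, 8, 9, 10, 16, 18, 20, 21, 23, 25, 31, 32, 33, 36, 37, 39, 40}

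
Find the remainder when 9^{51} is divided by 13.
By Fermat: 9^{12} ≡ 1 (mod 13). 51 = 4×12 + 3. So 9^{51} ≡ 9^{3} ≡ 1 (mod 13)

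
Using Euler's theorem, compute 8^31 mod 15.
By Euler: 8^{8} ≡ 1 mod 15 since gcd(8, 15) = 1. 31 = 3×8 + 7. So 8^{31} ≡ 8^{7} ≡ 2 mod 15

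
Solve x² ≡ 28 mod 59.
The square roots of 28 mod 59 are 21 and 38. Verify: 21² = 441 ≡ 28 mod 59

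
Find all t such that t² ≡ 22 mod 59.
The square roots of 22 mod 59 are 9 and 50. Verify: 9² = 81 ≡ 22 mod 59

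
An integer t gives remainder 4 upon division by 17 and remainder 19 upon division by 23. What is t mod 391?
M = 17 × 23 = 391. M₁ = 23, y₁ ≡ 3 mod 17. M₂ = 17, y₂ ≡ 19 mod 23. t = 4×23×3 + 19×17×19 ≡ 157 mod 391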